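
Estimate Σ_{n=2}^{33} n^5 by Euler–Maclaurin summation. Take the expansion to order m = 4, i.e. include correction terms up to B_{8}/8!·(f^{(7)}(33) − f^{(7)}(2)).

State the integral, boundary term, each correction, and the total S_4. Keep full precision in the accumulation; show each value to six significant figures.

S_4 ≈ 2.35306e+08

The integral term ∫_2^33 x^5 dx = 2.15245e+08.
Endpoint term: (f(2) + f(33))/2 = (32.0000 + 3.91354e+07)/2 = 1.95677e+07.
Integral + boundary = 2.34812e+08.
Correction k=1: B_{2}/2! · (f^{(1)}(33) − f^{(1)}(2)) = 1/12 · (5.92960e+06 − 80.0000) = 494127.
Running total after k=1: 2.35306e+08.
Correction k=2: B_{4}/4! · (f^{(3)}(33) − f^{(3)}(2)) = −1/720 · (65340.0 − 240.000) = -90.4167.
Running total after k=2: 2.35306e+08.
Correction k=3: B_{6}/6! · (f^{(5)}(33) − f^{(5)}(2)) = 1/30240 · (120.000 − 120.000) = 0.00000.
Running total after k=3: 2.35306e+08.
Correction k=4: B_{8}/8! · (f^{(7)}(33) − f^{(7)}(2)) = −1/1209600 · (0.00000 − 0.00000) = 0.00000.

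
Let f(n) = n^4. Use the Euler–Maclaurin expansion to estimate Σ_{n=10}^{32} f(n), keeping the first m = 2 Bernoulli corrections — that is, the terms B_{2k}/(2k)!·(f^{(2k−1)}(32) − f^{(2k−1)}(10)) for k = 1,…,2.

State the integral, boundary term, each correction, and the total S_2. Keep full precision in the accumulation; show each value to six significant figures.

Integral: ∫_10^32 x^4 dx = 6.69089e+06.
Boundary: ½(f(10) + f(32)) = ½(10000.0 + 1.04858e+06) = 529288.
So far: 7.22017e+06.
Correction k=1: B_{2}/2! · (f^{(1)}(32) − f^{(1)}(10)) = 1/12 · (131072 − 4000.00) = 10589.3.
Partial sum through k=1: 7.23076e+06.
Correction k=2: B_{4}/4! · (f^{(3)}(32) − f^{(3)}(10)) = −1/720 · (768.000 − 240.000) = -0.733333.

S_2 ≈ 7.23076e+06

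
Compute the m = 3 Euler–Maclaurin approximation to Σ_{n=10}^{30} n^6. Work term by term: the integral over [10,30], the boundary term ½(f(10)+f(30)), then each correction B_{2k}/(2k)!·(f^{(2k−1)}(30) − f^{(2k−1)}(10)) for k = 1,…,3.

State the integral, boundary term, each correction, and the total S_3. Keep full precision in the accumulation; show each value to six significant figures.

S_3 ≈ 3.49995e+09

The integral term ∫_10^30 x^6 dx = 3.12286e+09.
Boundary: ½(f(10) + f(30)) = ½(1.00000e+06 + 7.29000e+08) = 3.65000e+08.
So far: 3.48786e+09.
Correction k=1: B_{2}/2! · (f^{(1)}(30) − f^{(1)}(10)) = 1/12 · (1.45800e+08 − 600000) = 1.21000e+07.
Running total after k=1: 3.49996e+09.
Correction k=2: B_{4}/4! · (f^{(3)}(30) − f^{(3)}(10)) = −1/720 · (3.24000e+06 − 120000) = -4333.33.
Running total after k=2: 3.49995e+09.
Correction k=3: B_{6}/6! · (f^{(5)}(30) − f^{(5)}(10)) = 1/30240 · (21600.0 − 7200.00) = 0.476190.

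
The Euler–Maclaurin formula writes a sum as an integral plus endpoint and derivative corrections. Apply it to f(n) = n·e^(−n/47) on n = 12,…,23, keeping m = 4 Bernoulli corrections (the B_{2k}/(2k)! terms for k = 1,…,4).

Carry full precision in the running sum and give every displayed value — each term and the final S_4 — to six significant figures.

The integral term ∫_12^23 x·e^(−x/47) dx = 131.330.
Boundary: ½(f(12) + f(23)) = ½(9.29603 + 14.0994) = 11.6977.
So far: 143.028.
k=1: B_{2}/(2)! × [f^{(1)}(23) − f^{(1)}(12)] = 1/12 × (0.313030 − 0.576881) = -0.0219876.
Partial sum through k=1: 143.006.
k=2: B_{4}/(4)! × [f^{(3)}(23) − f^{(3)}(12)] = −1/720 × (0.000696725 − 0.000962526) = 3.69168e-07.
Partial sum through k=2: 143.006.
k=3: B_{6}/(6)! × [f^{(5)}(23) − f^{(5)}(12)] = 1/30240 × (5.66656e-07 − 7.53237e-07) = -6.17002e-12.
Partial sum through k=3: 143.006.
k=4: B_{8}/(8)! × [f^{(7)}(23) − f^{(7)}(12)] = −1/1209600 × (3.70262e-10 − 4.84720e-10) = 9.46242e-17.

S_4 ≈ 143.006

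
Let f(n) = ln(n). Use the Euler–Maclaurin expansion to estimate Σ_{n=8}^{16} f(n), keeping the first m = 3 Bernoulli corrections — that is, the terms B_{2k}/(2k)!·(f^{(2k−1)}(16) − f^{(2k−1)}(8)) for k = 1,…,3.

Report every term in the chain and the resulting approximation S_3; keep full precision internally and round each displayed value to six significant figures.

S_3 ≈ 22.1467

The integral term ∫_8^16 ln(x) dx = 19.7259.
Endpoint term: (f(8) + f(16))/2 = (2.07944 + 2.77259)/2 = 2.42602.
Running total after boundary: 22.1519.
k=1: B_{2}/(2)! × [f^{(1)}(16) − f^{(1)}(8)] = 1/12 × (0.0625000 − 0.125000) = -0.00520833.
Partial sum through k=1: 22.1467.
k=2: B_{4}/(4)! × [f^{(3)}(16) − f^{(3)}(8)] = −1/720 × (0.000488281 − 0.00390625) = 4.74718e-06.
Partial sum through k=2: 22.1467.
k=3: B_{6}/(6)! × [f^{(5)}(16) − f^{(5)}(8)] = 1/30240 × (2.28882e-05 − 0.000732422) = -2.34634e-08.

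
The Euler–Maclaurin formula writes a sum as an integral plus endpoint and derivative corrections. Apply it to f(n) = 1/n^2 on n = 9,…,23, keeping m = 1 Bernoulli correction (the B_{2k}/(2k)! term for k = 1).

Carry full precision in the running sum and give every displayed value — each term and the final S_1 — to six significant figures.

Integral: ∫_9^23 1/x^2 dx = 0.0676329.
Boundary: ½(f(9) + f(23)) = ½(0.0123457 + 0.00189036) = 0.00711802.
Running total after boundary: 0.0747509.
Order-1 term: 1/12 · (-0.000164379 − (-0.00274348)) = 0.000214925.

S_1 ≈ 0.0749658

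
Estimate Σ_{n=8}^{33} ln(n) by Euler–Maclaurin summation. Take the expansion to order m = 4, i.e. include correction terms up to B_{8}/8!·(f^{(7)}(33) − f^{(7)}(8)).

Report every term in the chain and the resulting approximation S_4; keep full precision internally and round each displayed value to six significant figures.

S_4 ≈ 76.5293

The integral term ∫_8^33 ln(x) dx = 73.7492.
Boundary: ½(f(8) + f(33)) = ½(2.07944 + 3.49651) = 2.78797.
So far: 76.5372.
k=1: B_{2}/(2)! × [f^{(1)}(33) − f^{(1)}(8)] = 1/12 × (0.0303030 − 0.125000) = -0.00789141.
Partial sum through k=1: 76.5293.
k=2: B_{4}/(4)! × [f^{(3)}(33) − f^{(3)}(8)] = −1/720 × (5.56529e-05 − 0.00390625) = 5.34805e-06.
Partial sum through k=2: 76.5293.
k=3: B_{6}/(6)! × [f^{(5)}(33) − f^{(5)}(8)] = 1/30240 × (6.13256e-07 − 0.000732422) = -2.42000e-08.
Partial sum through k=3: 76.5293.
k=4: B_{8}/(8)! × [f^{(7)}(33) − f^{(7)}(8)] = −1/1209600 × (1.68941e-08 − 0.000343323) = 2.83818e-10.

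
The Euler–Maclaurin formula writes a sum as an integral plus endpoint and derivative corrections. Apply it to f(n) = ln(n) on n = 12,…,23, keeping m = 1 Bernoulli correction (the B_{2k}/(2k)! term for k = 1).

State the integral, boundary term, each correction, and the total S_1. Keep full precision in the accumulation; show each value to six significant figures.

The integral term ∫_12^23 ln(x) dx = 31.2975.
Boundary: ½(f(12) + f(23)) = ½(2.48491 + 3.13549) = 2.81020.
Running total after boundary: 34.1077.
Correction k=1: B_{2}/2! · (f^{(1)}(23) − f^{(1)}(12)) = 1/12 · (0.0434783 − 0.0833333) = -0.00332126.

S_1 ≈ 34.1044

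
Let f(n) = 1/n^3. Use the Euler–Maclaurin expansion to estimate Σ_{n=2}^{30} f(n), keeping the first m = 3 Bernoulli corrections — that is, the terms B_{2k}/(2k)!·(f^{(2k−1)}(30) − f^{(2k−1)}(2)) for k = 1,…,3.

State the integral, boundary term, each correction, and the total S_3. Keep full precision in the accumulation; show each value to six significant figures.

S_3 ≈ 0.201611

∫_2^30 1/x^3 dx evaluates to 0.124444.
Endpoint term: (f(2) + f(30))/2 = (0.125000 + 3.70370e-05)/2 = 0.0625185.
So far: 0.186963.
Correction k=1: B_{2}/2! · (f^{(1)}(30) − f^{(1)}(2)) = 1/12 · (-3.70370e-06 − (-0.187500)) = 0.0156247.
Partial sum through k=1: 0.202588.
Correction k=2: B_{4}/4! · (f^{(3)}(30) − f^{(3)}(2)) = −1/720 · (-8.23045e-08 − (-0.937500)) = -0.00130208.
Partial sum through k=2: 0.201286.
Correction k=3: B_{6}/6! · (f^{(5)}(30) − f^{(5)}(2)) = 1/30240 · (-3.84088e-09 − (-9.84375)) = 0.000325521.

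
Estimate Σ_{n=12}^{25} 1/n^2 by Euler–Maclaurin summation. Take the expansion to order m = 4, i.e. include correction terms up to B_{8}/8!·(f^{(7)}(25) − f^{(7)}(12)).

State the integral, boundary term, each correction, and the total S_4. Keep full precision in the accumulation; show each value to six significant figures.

Integral: ∫_12^25 1/x^2 dx = 0.0433333.
Endpoint term: (f(12) + f(25))/2 = (0.00694444 + 0.00160000)/2 = 0.00427222.
So far: 0.0476056.
Order-1 term: 1/12 · (-0.000128000 − (-0.00115741)) = 8.57840e-05.
Running total after k=1: 0.0476913.
Order-2 term: −1/720 · (-2.45760e-06 − (-9.64506e-05)) = -1.30546e-07.
Running total after k=2: 0.0476912.
Order-3 term: 1/30240 · (-1.17965e-07 − (-2.00939e-05)) = 6.60579e-10.
Running total after k=3: 0.0476912.
Order-4 term: −1/1209600 · (-1.05696e-08 − (-7.81429e-06)) = -6.45149e-12.

S_4 ≈ 0.0476912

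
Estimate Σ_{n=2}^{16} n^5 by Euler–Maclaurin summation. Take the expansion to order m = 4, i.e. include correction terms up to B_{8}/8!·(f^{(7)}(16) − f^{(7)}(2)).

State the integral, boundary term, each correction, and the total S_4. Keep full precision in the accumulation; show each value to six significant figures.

Integral: ∫_2^16 x^5 dx = 2.79619e+06.
½[f(2) + f(16)] = ½[32.0000 + 1.04858e+06] = 524304.
So far: 3.32050e+06.
k=1: B_{2}/(2)! × [f^{(1)}(16) − f^{(1)}(2)] = 1/12 × (327680 − 80.0000) = 27300.0.
Partial sum through k=1: 3.34780e+06.
k=2: B_{4}/(4)! × [f^{(3)}(16) − f^{(3)}(2)] = −1/720 × (15360.0 − 240.000) = -21.0000.
Partial sum through k=2: 3.34778e+06.
k=3: B_{6}/(6)! × [f^{(5)}(16) − f^{(5)}(2)] = 1/30240 × (120.000 − 120.000) = 0.00000.
Partial sum through k=3: 3.34778e+06.
k=4: B_{8}/(8)! × [f^{(7)}(16) − f^{(7)}(2)] = −1/1209600 × (0.00000 − 0.00000) = 0.00000.

S_4 ≈ 3.34778e+06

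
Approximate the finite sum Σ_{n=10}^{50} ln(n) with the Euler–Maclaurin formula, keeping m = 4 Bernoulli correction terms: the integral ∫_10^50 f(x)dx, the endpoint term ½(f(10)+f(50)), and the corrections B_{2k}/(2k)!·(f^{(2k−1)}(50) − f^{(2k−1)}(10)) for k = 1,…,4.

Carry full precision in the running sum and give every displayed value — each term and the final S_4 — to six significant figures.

∫_10^50 ln(x) dx evaluates to 132.575.
½[f(10) + f(50)] = ½[2.30259 + 3.91202] = 3.10730.
Integral + boundary = 135.683.
k=1: B_{2}/(2)! × [f^{(1)}(50) − f^{(1)}(10)] = 1/12 × (0.0200000 − 0.100000) = -0.00666667.
Running total after k=1: 135.676.
k=2: B_{4}/(4)! × [f^{(3)}(50) − f^{(3)}(10)] = −1/720 × (1.60000e-05 − 0.00200000) = 2.75556e-06.
Running total after k=2: 135.676.
k=3: B_{6}/(6)! × [f^{(5)}(50) − f^{(5)}(10)] = 1/30240 × (7.68000e-08 − 0.000240000) = -7.93397e-09.
Running total after k=3: 135.676.
k=4: B_{8}/(8)! × [f^{(7)}(50) − f^{(7)}(10)] = −1/1209600 × (9.21600e-10 − 7.20000e-05) = 5.95230e-11.

S_4 ≈ 135.676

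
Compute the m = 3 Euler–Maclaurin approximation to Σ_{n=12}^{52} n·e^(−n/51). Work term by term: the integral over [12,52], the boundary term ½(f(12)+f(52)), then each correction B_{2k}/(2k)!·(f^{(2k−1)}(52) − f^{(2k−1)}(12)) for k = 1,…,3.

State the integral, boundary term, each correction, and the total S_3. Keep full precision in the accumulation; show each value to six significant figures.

S_3 ≈ 658.479

The integral term ∫_12^52 x·e^(−x/51) dx = 644.409.
Endpoint term: (f(12) + f(52))/2 = (9.48406 + 18.7583)/2 = 14.1212.
So far: 658.530.
Order-1 term: 1/12 · (-0.00707326 − 0.604376) = -0.0509541.
Running total after k=1: 658.479.
Order-2 term: −1/720 · (0.000274663 − 0.000840082) = 7.85304e-07.
Running total after k=2: 658.479.
Order-3 term: 1/30240 · (2.12244e-07 − 5.56632e-07) = -1.13885e-11.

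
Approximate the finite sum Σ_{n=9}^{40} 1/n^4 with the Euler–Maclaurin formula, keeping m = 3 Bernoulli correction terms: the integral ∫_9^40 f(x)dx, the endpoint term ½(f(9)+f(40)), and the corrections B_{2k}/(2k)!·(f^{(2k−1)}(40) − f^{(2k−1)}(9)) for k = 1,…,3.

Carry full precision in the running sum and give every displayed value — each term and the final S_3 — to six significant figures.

S_3 ≈ 0.000534050

The integral term ∫_9^40 1/x^4 dx = 0.000452039.
½[f(9) + f(40)] = ½[0.000152416 + 3.90625e-07] = 7.64032e-05.
Integral + boundary = 0.000528442.
k=1: B_{2}/(2)! × [f^{(1)}(40) − f^{(1)}(9)] = 1/12 × (-3.90625e-08 − (-6.77404e-05)) = 5.64177e-06.
Running total after k=1: 0.000534084.
k=2: B_{4}/(4)! × [f^{(3)}(40) − f^{(3)}(9)] = −1/720 × (-7.32422e-10 − (-2.50890e-05)) = -3.48448e-08.
Running total after k=2: 0.000534049.
k=3: B_{6}/(6)! × [f^{(5)}(40) − f^{(5)}(9)] = 1/30240 × (-2.56348e-11 − (-1.73455e-05)) = 5.73594e-10.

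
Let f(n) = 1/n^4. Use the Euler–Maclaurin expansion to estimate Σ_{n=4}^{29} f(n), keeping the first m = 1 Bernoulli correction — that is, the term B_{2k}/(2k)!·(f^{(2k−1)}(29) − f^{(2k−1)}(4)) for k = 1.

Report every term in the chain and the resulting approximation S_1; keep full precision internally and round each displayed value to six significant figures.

∫_4^29 1/x^4 dx evaluates to 0.00519467.
Endpoint term: (f(4) + f(29))/2 = (0.00390625 + 1.41387e-06)/2 = 0.00195383.
Running total after boundary: 0.00714850.
Correction k=1: B_{2}/2! · (f^{(1)}(29) − f^{(1)}(4)) = 1/12 · (-1.95016e-07 − (-0.00390625)) = 0.000325505.

S_1 ≈ 0.00747400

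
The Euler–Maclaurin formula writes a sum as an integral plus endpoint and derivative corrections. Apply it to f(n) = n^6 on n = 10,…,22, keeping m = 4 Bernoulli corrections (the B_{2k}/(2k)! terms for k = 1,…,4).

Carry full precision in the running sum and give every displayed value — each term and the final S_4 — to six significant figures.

S_4 ≈ 4.14623e+08

∫_10^22 x^6 dx evaluates to 3.54908e+08.
½[f(10) + f(22)] = ½[1.00000e+06 + 1.13380e+08] = 5.71900e+07.
Integral + boundary = 4.12098e+08.
Correction k=1: B_{2}/2! · (f^{(1)}(22) − f^{(1)}(10)) = 1/12 · (3.09218e+07 − 600000) = 2.52682e+06.
Running total after k=1: 4.14625e+08.
Correction k=2: B_{4}/4! · (f^{(3)}(22) − f^{(3)}(10)) = −1/720 · (1.27776e+06 − 120000) = -1608.00.
Running total after k=2: 4.14623e+08.
Correction k=3: B_{6}/6! · (f^{(5)}(22) − f^{(5)}(10)) = 1/30240 · (15840.0 − 7200.00) = 0.285714.
Running total after k=3: 4.14623e+08.
Correction k=4: B_{8}/8! · (f^{(7)}(22) − f^{(7)}(10)) = −1/1209600 · (0.00000 − 0.00000) = 0.00000.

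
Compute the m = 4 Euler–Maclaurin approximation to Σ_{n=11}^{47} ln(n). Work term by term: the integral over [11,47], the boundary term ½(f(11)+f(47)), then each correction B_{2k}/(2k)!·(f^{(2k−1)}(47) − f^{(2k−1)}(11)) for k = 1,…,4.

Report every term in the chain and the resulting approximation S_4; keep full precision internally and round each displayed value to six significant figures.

∫_11^47 ln(x) dx evaluates to 118.580.
½[f(11) + f(47)] = ½[2.39790 + 3.85015] = 3.12402.
So far: 121.704.
k=1: B_{2}/(2)! × [f^{(1)}(47) − f^{(1)}(11)] = 1/12 × (0.0212766 − 0.0909091) = -0.00580271.
After k=1: 121.698.
k=2: B_{4}/(4)! × [f^{(3)}(47) − f^{(3)}(11)] = −1/720 × (1.92636e-05 − 0.00150263) = 2.06023e-06.
After k=2: 121.698.
k=3: B_{6}/(6)! × [f^{(5)}(47) − f^{(5)}(11)] = 1/30240 × (1.04646e-07 − 0.000149021) = -4.92449e-09.
After k=3: 121.698.
k=4: B_{8}/(8)! × [f^{(7)}(47) − f^{(7)}(11)] = −1/1209600 × (1.42117e-09 − 3.69474e-05) = 3.05440e-11.

S_4 ≈ 121.698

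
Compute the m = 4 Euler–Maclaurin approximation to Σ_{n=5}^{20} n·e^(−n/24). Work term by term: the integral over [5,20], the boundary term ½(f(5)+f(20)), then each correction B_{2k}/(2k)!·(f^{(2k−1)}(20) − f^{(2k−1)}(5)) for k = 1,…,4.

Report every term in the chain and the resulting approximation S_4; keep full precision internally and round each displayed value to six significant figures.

S_4 ≈ 112.500

Integral: ∫_5^20 x·e^(−x/24) dx = 106.172.
½[f(5) + f(20)] = ½[4.05968 + 8.69196] = 6.37582.
Running total after boundary: 112.548.
Correction k=1: B_{2}/2! · (f^{(1)}(20) − f^{(1)}(5)) = 1/12 · (0.0724330 − 0.642783) = -0.0475292.
Running total after k=1: 112.500.
Correction k=2: B_{4}/4! · (f^{(3)}(20) − f^{(3)}(5)) = −1/720 · (0.00163477 − 0.00393517) = 3.19499e-06.
Running total after k=2: 112.500.
Correction k=3: B_{6}/6! · (f^{(5)}(20) − f^{(5)}(5)) = 1/30240 · (5.45798e-06 − 1.17264e-05) = -2.07288e-10.
Running total after k=3: 112.500.
Correction k=4: B_{8}/8! · (f^{(7)}(20) − f^{(7)}(5)) = −1/1209600 · (1.40240e-08 − 2.88557e-08) = 1.22616e-14.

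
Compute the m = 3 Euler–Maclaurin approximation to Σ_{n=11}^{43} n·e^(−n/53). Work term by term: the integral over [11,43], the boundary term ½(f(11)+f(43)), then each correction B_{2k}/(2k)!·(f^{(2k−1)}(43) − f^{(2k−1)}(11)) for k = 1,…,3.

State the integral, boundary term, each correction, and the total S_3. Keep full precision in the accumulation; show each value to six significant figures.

S_3 ≈ 509.778

Integral: ∫_11^43 x·e^(−x/53) dx = 495.804.
Endpoint term: (f(11) + f(43))/2 = (8.93832 + 19.1036)/2 = 14.0210.
Running total after boundary: 509.825.
k=1: B_{2}/(2)! × [f^{(1)}(43) − f^{(1)}(11)] = 1/12 × (0.0838247 − 0.643927) = -0.0466752.
After k=1: 509.778.
k=2: B_{4}/(4)! × [f^{(3)}(43) − f^{(3)}(11)] = −1/720 × (0.000346161 − 0.000807788) = 6.41149e-07.
After k=2: 509.778.
k=3: B_{6}/(6)! × [f^{(5)}(43) − f^{(5)}(11)] = 1/30240 × (2.35842e-07 − 4.93535e-07) = -8.52158e-12.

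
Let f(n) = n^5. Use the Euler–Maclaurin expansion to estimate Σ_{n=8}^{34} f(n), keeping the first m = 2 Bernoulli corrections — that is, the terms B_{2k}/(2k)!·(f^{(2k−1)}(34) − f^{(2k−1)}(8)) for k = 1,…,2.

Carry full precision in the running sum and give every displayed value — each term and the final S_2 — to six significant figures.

S_2 ≈ 2.80713e+08

The integral term ∫_8^34 x^5 dx = 2.57424e+08.
Endpoint term: (f(8) + f(34))/2 = (32768.0 + 4.54354e+07)/2 = 2.27341e+07.
So far: 2.80158e+08.
Correction k=1: B_{2}/2! · (f^{(1)}(34) − f^{(1)}(8)) = 1/12 · (6.68168e+06 − 20480.0) = 555100.
Running total after k=1: 2.80713e+08.
Correction k=2: B_{4}/4! · (f^{(3)}(34) − f^{(3)}(8)) = −1/720 · (69360.0 − 3840.00) = -91.0000.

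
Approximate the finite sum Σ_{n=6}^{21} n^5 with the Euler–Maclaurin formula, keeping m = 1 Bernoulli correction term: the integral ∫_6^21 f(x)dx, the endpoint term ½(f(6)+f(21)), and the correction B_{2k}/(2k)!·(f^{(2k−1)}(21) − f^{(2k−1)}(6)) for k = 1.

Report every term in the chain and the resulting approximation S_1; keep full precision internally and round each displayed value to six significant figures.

Integral: ∫_6^21 x^5 dx = 1.42866e+07.
½[f(6) + f(21)] = ½[7776.00 + 4.08410e+06] = 2.04594e+06.
So far: 1.63325e+07.
Correction k=1: B_{2}/2! · (f^{(1)}(21) − f^{(1)}(6)) = 1/12 · (972405 − 6480.00) = 80493.8.

S_1 ≈ 1.64130e+07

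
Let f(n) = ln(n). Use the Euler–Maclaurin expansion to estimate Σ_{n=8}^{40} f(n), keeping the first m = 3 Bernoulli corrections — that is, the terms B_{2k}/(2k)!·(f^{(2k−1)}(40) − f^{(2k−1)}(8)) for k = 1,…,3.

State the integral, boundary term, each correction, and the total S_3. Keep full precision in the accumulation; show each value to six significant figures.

S_3 ≈ 101.795

Integral: ∫_8^40 ln(x) dx = 98.9196.
Endpoint term: (f(8) + f(40))/2 = (2.07944 + 3.68888)/2 = 2.88416.
So far: 101.804.
Correction k=1: B_{2}/2! · (f^{(1)}(40) − f^{(1)}(8)) = 1/12 · (0.0250000 − 0.125000) = -0.00833333.
After k=1: 101.795.
Correction k=2: B_{4}/4! · (f^{(3)}(40) − f^{(3)}(8)) = −1/720 · (3.12500e-05 − 0.00390625) = 5.38194e-06.
After k=2: 101.795.
Correction k=3: B_{6}/6! · (f^{(5)}(40) − f^{(5)}(8)) = 1/30240 · (2.34375e-07 − 0.000732422) = -2.42125e-08.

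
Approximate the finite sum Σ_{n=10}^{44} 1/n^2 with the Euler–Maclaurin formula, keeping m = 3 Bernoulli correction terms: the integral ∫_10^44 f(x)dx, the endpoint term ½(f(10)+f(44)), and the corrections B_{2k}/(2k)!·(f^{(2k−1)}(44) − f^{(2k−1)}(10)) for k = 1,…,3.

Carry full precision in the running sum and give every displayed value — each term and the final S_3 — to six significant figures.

The integral term ∫_10^44 1/x^2 dx = 0.0772727.
½[f(10) + f(44)] = ½[0.0100000 + 0.000516529] = 0.00525826.
Running total after boundary: 0.0825310.
k=1: B_{2}/(2)! × [f^{(1)}(44) − f^{(1)}(10)] = 1/12 × (-2.34786e-05 − (-0.00200000)) = 0.000164710.
Partial sum through k=1: 0.0826957.
k=2: B_{4}/(4)! × [f^{(3)}(44) − f^{(3)}(10)] = −1/720 × (-1.45528e-07 − (-0.000240000)) = -3.33131e-07.
Partial sum through k=2: 0.0826954.
k=3: B_{6}/(6)! × [f^{(5)}(44) − f^{(5)}(10)] = 1/30240 × (-2.25509e-09 − (-7.20000e-05)) = 2.38088e-09.

S_3 ≈ 0.0826954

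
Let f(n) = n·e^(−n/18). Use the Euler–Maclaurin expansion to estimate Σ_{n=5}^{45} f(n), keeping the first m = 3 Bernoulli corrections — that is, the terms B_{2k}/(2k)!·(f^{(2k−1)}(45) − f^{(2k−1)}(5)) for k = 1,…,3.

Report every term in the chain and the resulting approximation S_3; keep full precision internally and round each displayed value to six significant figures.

S_3 ≈ 224.191

Integral: ∫_5^45 x·e^(−x/18) dx = 220.506.
½[f(5) + f(45)] = ½[3.78733 + 3.69382] = 3.74058.
Running total after boundary: 224.247.
k=1: B_{2}/(2)! × [f^{(1)}(45) − f^{(1)}(5)] = 1/12 × (-0.123127 − 0.547058) = -0.0558488.
After k=1: 224.191.
k=2: B_{4}/(4)! × [f^{(3)}(45) − f^{(3)}(5)] = −1/720 × (0.000126674 − 0.00636416) = 8.66318e-06.
After k=2: 224.191.
k=3: B_{6}/(6)! × [f^{(5)}(45) − f^{(5)}(5)] = 1/30240 × (1.95485e-06 − 3.40737e-05) = -1.06213e-09.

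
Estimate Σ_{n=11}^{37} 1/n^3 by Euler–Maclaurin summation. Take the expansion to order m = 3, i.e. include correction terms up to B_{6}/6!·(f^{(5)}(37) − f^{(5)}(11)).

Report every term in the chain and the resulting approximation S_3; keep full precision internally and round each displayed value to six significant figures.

S_3 ≈ 0.00416943

Integral: ∫_11^37 1/x^3 dx = 0.00376700.
Boundary: ½(f(11) + f(37)) = ½(0.000751315 + 1.97422e-05) = 0.000385528.
So far: 0.00415253.
k=1: B_{2}/(2)! × [f^{(1)}(37) − f^{(1)}(11)] = 1/12 × (-1.60072e-06 − (-0.000204904)) = 1.69419e-05.
After k=1: 0.00416947.
k=2: B_{4}/(4)! × [f^{(3)}(37) − f^{(3)}(11)] = −1/720 × (-2.33852e-08 − (-3.38684e-05)) = -4.70070e-08.
After k=2: 0.00416942.
k=3: B_{6}/(6)! × [f^{(5)}(37) − f^{(5)}(11)] = 1/30240 × (-7.17442e-10 − (-1.17560e-05)) = 3.88732e-10.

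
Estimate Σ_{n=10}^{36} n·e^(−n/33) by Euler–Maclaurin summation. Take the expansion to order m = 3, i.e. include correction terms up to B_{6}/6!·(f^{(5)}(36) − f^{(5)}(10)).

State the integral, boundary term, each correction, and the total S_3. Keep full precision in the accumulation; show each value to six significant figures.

The integral term ∫_10^36 x·e^(−x/33) dx = 283.171.
½[f(10) + f(36)] = ½[7.38577 + 12.0928] = 9.73928.
Running total after boundary: 292.910.
Order-1 term: 1/12 · (-0.0305374 − 0.514766) = -0.0454419.
Running total after k=1: 292.865.
Order-2 term: −1/720 · (0.000588875 − 0.00182913) = 1.72257e-06.
Running total after k=2: 292.865.
Order-3 term: 1/30240 · (1.10725e-06 − 2.92521e-06) = -6.01180e-11.

S_3 ≈ 292.865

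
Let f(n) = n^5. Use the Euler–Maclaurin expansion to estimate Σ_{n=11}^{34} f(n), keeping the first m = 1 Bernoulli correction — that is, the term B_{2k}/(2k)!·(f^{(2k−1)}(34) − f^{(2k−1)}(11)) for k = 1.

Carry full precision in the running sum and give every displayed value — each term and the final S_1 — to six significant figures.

S_1 ≈ 2.80521e+08

∫_11^34 x^5 dx evaluates to 2.57172e+08.
Boundary: ½(f(11) + f(34)) = ½(161051 + 4.54354e+07) = 2.27982e+07.
So far: 2.79970e+08.
k=1: B_{2}/(2)! × [f^{(1)}(34) − f^{(1)}(11)] = 1/12 × (6.68168e+06 − 73205.0) = 550706.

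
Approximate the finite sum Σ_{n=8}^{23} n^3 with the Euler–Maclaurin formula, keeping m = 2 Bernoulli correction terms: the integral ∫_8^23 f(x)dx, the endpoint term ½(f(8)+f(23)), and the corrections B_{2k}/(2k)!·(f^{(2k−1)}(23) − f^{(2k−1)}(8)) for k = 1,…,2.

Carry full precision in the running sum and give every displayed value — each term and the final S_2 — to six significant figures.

S_2 ≈ 75392.0

The integral term ∫_8^23 x^3 dx = 68936.2.
Endpoint term: (f(8) + f(23))/2 = (512.000 + 12167.0)/2 = 6339.50.
Running total after boundary: 75275.8.
Correction k=1: B_{2}/2! · (f^{(1)}(23) − f^{(1)}(8)) = 1/12 · (1587.00 − 192.000) = 116.250.
Running total after k=1: 75392.0.
Correction k=2: B_{4}/4! · (f^{(3)}(23) − f^{(3)}(8)) = −1/720 · (6.00000 − 6.00000) = 0.00000.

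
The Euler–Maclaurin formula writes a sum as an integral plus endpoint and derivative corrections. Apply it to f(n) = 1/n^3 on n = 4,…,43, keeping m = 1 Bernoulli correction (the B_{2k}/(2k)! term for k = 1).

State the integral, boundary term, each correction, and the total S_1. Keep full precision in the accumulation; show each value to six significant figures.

∫_4^43 1/x^3 dx evaluates to 0.0309796.
½[f(4) + f(43)] = ½[0.0156250 + 1.25775e-05] = 0.00781879.
Running total after boundary: 0.0387984.
Order-1 term: 1/12 · (-8.77501e-07 − (-0.0117188)) = 0.000976489.

S_1 ≈ 0.0397749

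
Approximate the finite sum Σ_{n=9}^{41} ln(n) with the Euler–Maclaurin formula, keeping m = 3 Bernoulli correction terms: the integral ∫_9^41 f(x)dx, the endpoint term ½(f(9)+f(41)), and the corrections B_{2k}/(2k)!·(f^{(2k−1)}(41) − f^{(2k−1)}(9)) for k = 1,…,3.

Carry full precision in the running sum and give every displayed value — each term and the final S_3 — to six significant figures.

S_3 ≈ 103.430

The integral term ∫_9^41 ln(x) dx = 100.481.
Endpoint term: (f(9) + f(41))/2 = (2.19722 + 3.71357)/2 = 2.95540.
Running total after boundary: 103.437.
Correction k=1: B_{2}/2! · (f^{(1)}(41) − f^{(1)}(9)) = 1/12 · (0.0243902 − 0.111111) = -0.00722674.
After k=1: 103.430.
Correction k=2: B_{4}/4! · (f^{(3)}(41) − f^{(3)}(9)) = −1/720 · (2.90187e-05 − 0.00274348) = 3.77009e-06.
After k=2: 103.430.
Correction k=3: B_{6}/6! · (f^{(5)}(41) − f^{(5)}(9)) = 1/30240 · (2.07153e-07 − 0.000406442) = -1.34337e-08.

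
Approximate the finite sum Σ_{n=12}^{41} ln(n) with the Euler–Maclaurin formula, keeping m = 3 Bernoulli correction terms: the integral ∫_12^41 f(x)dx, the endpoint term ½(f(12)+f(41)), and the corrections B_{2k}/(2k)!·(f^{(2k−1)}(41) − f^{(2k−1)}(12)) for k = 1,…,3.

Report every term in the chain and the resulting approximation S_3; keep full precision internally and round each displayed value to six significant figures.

∫_12^41 ln(x) dx evaluates to 93.4376.
Endpoint term: (f(12) + f(41))/2 = (2.48491 + 3.71357)/2 = 3.09924.
Integral + boundary = 96.5368.
k=1: B_{2}/(2)! × [f^{(1)}(41) − f^{(1)}(12)] = 1/12 × (0.0243902 − 0.0833333) = -0.00491192.
Partial sum through k=1: 96.5319.
k=2: B_{4}/(4)! × [f^{(3)}(41) − f^{(3)}(12)] = −1/720 × (2.90187e-05 − 0.00115741) = 1.56721e-06.
Partial sum through k=2: 96.5319.
k=3: B_{6}/(6)! × [f^{(5)}(41) − f^{(5)}(12)] = 1/30240 × (2.07153e-07 − 9.64506e-05) = -3.18265e-09.

S_3 ≈ 96.5319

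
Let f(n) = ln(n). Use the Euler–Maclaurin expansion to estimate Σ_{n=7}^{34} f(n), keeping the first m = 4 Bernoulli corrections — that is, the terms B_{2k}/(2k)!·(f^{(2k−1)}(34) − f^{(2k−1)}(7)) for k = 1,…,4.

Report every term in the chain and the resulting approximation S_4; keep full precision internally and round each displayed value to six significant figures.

Integral: ∫_7^34 ln(x) dx = 79.2749.
Boundary: ½(f(7) + f(34)) = ½(1.94591 + 3.52636) = 2.73614.
Integral + boundary = 82.0110.
Order-1 term: 1/12 · (0.0294118 − 0.142857) = -0.00945378.
After k=1: 82.0016.
Order-2 term: −1/720 · (5.08854e-05 − 0.00583090) = 8.02780e-06.
After k=2: 82.0016.
Order-3 term: 1/30240 · (5.28222e-07 − 0.00142798) = -4.72040e-08.
After k=3: 82.0016.
Order-4 term: −1/1209600 · (1.37082e-08 − 0.000874271) = 7.22766e-10.

S_4 ≈ 82.0016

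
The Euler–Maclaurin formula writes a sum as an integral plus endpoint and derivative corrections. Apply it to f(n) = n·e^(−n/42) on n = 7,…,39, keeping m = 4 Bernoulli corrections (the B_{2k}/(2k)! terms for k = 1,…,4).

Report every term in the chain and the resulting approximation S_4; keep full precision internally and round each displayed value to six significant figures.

Integral: ∫_7^39 x·e^(−x/42) dx = 397.869.
Endpoint term: (f(7) + f(39))/2 = (5.92537 + 15.4096)/2 = 10.6675.
Integral + boundary = 408.536.
Order-1 term: 1/12 · (0.0282227 − 0.705401) = -0.0564316.
Running total after k=1: 408.480.
Order-2 term: −1/720 · (0.000463979 − 0.00135962) = 1.24394e-06.
Running total after k=2: 408.480.
Order-3 term: 1/30240 · (5.16983e-07 − 1.31482e-06) = -2.63836e-11.
Running total after k=3: 408.480.
Order-4 term: −1/1209600 · (4.37041e-10 − 1.05379e-09) = 5.09880e-16.

S_4 ≈ 408.480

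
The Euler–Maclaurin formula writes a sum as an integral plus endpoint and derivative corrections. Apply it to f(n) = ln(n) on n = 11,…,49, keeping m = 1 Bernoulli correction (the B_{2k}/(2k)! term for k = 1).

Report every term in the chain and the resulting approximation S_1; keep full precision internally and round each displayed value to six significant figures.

S_1 ≈ 129.461

∫_11^49 ln(x) dx evaluates to 126.322.
Boundary: ½(f(11) + f(49)) = ½(2.39790 + 3.89182) = 3.14486.
So far: 129.467.
Correction k=1: B_{2}/2! · (f^{(1)}(49) − f^{(1)}(11)) = 1/12 · (0.0204082 − 0.0909091) = -0.00587508.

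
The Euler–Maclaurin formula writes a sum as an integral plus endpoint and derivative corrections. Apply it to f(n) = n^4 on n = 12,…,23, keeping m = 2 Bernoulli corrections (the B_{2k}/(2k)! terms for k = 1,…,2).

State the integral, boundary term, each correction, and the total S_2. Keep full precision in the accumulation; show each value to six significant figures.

S_2 ≈ 1.39127e+06

Integral: ∫_12^23 x^4 dx = 1.23750e+06.
Boundary: ½(f(12) + f(23)) = ½(20736.0 + 279841) = 150288.
So far: 1.38779e+06.
Order-1 term: 1/12 · (48668.0 − 6912.00) = 3479.67.
Partial sum through k=1: 1.39127e+06.
Order-2 term: −1/720 · (552.000 − 288.000) = -0.366667.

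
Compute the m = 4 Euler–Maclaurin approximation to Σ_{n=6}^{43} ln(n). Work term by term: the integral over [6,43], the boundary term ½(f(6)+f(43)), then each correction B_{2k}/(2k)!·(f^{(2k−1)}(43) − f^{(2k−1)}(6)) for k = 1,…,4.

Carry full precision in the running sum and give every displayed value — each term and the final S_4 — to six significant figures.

Integral: ∫_6^43 ln(x) dx = 113.981.
Endpoint term: (f(6) + f(43))/2 = (1.79176 + 3.76120)/2 = 2.77648.
Running total after boundary: 116.758.
Correction k=1: B_{2}/2! · (f^{(1)}(43) − f^{(1)}(6)) = 1/12 · (0.0232558 − 0.166667) = -0.0119509.
Partial sum through k=1: 116.746.
Correction k=2: B_{4}/4! · (f^{(3)}(43) − f^{(3)}(6)) = −1/720 · (2.51550e-05 − 0.00925926) = 1.28251e-05.
Partial sum through k=2: 116.746.
Correction k=3: B_{6}/6! · (f^{(5)}(43) − f^{(5)}(6)) = 1/30240 · (1.63256e-07 − 0.00308642) = -1.02059e-07.
Partial sum through k=3: 116.746.
Correction k=4: B_{8}/8! · (f^{(7)}(43) − f^{(7)}(6)) = −1/1209600 · (2.64883e-09 − 0.00257202) = 2.12633e-09.

S_4 ≈ 116.746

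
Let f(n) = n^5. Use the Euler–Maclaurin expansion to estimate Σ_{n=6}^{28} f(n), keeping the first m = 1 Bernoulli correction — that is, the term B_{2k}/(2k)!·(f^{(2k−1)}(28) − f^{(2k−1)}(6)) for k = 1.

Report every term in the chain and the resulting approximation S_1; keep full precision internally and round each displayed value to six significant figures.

Integral: ∫_6^28 x^5 dx = 8.03073e+07.
Endpoint term: (f(6) + f(28))/2 = (7776.00 + 1.72104e+07)/2 = 8.60907e+06.
So far: 8.89163e+07.
Correction k=1: B_{2}/2! · (f^{(1)}(28) − f^{(1)}(6)) = 1/12 · (3.07328e+06 − 6480.00) = 255567.

S_1 ≈ 8.91719e+07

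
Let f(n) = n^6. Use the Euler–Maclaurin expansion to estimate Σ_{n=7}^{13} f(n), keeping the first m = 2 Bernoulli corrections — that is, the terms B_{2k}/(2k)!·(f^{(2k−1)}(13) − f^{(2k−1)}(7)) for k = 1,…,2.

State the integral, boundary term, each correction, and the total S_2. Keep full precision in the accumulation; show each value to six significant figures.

Integral: ∫_7^13 x^6 dx = 8.84642e+06.
½[f(7) + f(13)] = ½[117649 + 4.82681e+06] = 2.47223e+06.
So far: 1.13187e+07.
k=1: B_{2}/(2)! × [f^{(1)}(13) − f^{(1)}(7)] = 1/12 × (2.22776e+06 − 100842) = 177243.
After k=1: 1.14959e+07.
k=2: B_{4}/(4)! × [f^{(3)}(13) − f^{(3)}(7)] = −1/720 × (263640 − 41160.0) = -309.000.

S_2 ≈ 1.14956e+07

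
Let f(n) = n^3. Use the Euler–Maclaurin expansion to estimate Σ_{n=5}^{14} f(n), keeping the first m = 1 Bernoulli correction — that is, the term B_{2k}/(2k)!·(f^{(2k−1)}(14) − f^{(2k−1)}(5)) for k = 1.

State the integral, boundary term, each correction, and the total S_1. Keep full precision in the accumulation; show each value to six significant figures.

S_1 ≈ 10925.0

Integral: ∫_5^14 x^3 dx = 9447.75.
½[f(5) + f(14)] = ½[125.000 + 2744.00] = 1434.50.
Integral + boundary = 10882.2.
Order-1 term: 1/12 · (588.000 − 75.0000) = 42.7500.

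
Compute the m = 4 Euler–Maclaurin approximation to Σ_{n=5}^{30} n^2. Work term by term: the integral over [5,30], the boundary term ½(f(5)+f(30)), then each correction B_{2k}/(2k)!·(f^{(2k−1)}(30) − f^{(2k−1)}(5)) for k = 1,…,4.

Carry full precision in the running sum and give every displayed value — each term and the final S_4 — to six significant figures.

S_4 ≈ 9425.00

Integral: ∫_5^30 x^2 dx = 8958.33.
Endpoint term: (f(5) + f(30))/2 = (25.0000 + 900.000)/2 = 462.500.
Running total after boundary: 9420.83.
Correction k=1: B_{2}/2! · (f^{(1)}(30) − f^{(1)}(5)) = 1/12 · (60.0000 − 10.0000) = 4.16667.
Running total after k=1: 9425.00.
Correction k=2: B_{4}/4! · (f^{(3)}(30) − f^{(3)}(5)) = −1/720 · (0.00000 − 0.00000) = 0.00000.
Running total after k=2: 9425.00.
Correction k=3: B_{6}/6! · (f^{(5)}(30) − f^{(5)}(5)) = 1/30240 · (0.00000 − 0.00000) = 0.00000.
Running total after k=3: 9425.00.
Correction k=4: B_{8}/8! · (f^{(7)}(30) − f^{(7)}(5)) = −1/1209600 · (0.00000 − 0.00000) = 0.00000.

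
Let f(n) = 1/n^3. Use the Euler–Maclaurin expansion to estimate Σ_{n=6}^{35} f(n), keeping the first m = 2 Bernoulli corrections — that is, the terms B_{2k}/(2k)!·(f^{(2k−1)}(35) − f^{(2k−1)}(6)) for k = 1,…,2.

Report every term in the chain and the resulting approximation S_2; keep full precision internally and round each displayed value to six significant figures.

The integral term ∫_6^35 1/x^3 dx = 0.0134807.
½[f(6) + f(35)] = ½[0.00462963 + 2.33236e-05] = 0.00232648.
Integral + boundary = 0.0158072.
k=1: B_{2}/(2)! × [f^{(1)}(35) − f^{(1)}(6)] = 1/12 × (-1.99917e-06 − (-0.00231481)) = 0.000192735.
Partial sum through k=1: 0.0159999.
k=2: B_{4}/(4)! × [f^{(3)}(35) − f^{(3)}(6)] = −1/720 × (-3.26395e-08 − (-0.00128601)) = -1.78608e-06.

S_2 ≈ 0.0159982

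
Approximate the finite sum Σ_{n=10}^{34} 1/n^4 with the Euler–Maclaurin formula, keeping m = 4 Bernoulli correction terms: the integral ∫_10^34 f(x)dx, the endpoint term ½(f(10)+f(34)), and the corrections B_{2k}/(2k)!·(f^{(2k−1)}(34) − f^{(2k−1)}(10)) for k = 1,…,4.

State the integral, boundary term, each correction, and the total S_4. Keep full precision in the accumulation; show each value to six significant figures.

S_4 ≈ 0.000378536

Integral: ∫_10^34 1/x^4 dx = 0.000324852.
Endpoint term: (f(10) + f(34))/2 = (0.000100000 + 7.48315e-07)/2 = 5.03742e-05.
Integral + boundary = 0.000375227.
k=1: B_{2}/(2)! × [f^{(1)}(34) − f^{(1)}(10)] = 1/12 × (-8.80370e-08 − (-4.00000e-05)) = 3.32600e-06.
After k=1: 0.000378553.
k=2: B_{4}/(4)! × [f^{(3)}(34) − f^{(3)}(10)] = −1/720 × (-2.28470e-09 − (-1.20000e-05)) = -1.66635e-08.
After k=2: 0.000378536.
k=3: B_{6}/(6)! × [f^{(5)}(34) − f^{(5)}(10)] = 1/30240 × (-1.10677e-10 − (-6.72000e-06)) = 2.22219e-10.
After k=3: 0.000378536.
k=4: B_{8}/(8)! × [f^{(7)}(34) − f^{(7)}(10)] = −1/1209600 × (-8.61675e-12 − (-6.04800e-06)) = -4.99999e-12.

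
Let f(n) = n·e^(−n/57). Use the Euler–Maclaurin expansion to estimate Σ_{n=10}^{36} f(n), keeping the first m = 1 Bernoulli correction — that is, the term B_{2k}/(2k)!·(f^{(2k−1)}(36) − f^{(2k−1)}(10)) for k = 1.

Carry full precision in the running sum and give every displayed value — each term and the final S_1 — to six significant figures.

The integral term ∫_10^36 x·e^(−x/57) dx = 385.666.
Boundary: ½(f(10) + f(36)) = ½(8.39089 + 19.1431) = 13.7670.
So far: 399.433.
Order-1 term: 1/12 · (0.195908 − 0.691880) = -0.0413310.

S_1 ≈ 399.391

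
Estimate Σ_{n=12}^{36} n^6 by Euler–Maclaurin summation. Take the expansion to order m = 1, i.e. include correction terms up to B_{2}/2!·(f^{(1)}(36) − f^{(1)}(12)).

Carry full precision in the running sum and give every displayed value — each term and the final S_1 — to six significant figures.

∫_12^36 x^6 dx evaluates to 1.11898e+10.
½[f(12) + f(36)] = ½[2.98598e+06 + 2.17678e+09] = 1.08988e+09.
Integral + boundary = 1.22796e+10.
Correction k=1: B_{2}/2! · (f^{(1)}(36) − f^{(1)}(12)) = 1/12 · (3.62797e+08 − 1.49299e+06) = 3.01087e+07.

S_1 ≈ 1.23098e+10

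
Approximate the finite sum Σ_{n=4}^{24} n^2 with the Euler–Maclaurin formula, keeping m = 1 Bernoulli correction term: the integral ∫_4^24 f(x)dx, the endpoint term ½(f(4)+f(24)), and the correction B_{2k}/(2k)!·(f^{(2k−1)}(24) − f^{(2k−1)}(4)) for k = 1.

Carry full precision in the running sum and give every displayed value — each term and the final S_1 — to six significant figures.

S_1 ≈ 4886.00

Integral: ∫_4^24 x^2 dx = 4586.67.
½[f(4) + f(24)] = ½[16.0000 + 576.000] = 296.000.
Running total after boundary: 4882.67.
Correction k=1: B_{2}/2! · (f^{(1)}(24) − f^{(1)}(4)) = 1/12 · (48.0000 − 8.00000) = 3.33333.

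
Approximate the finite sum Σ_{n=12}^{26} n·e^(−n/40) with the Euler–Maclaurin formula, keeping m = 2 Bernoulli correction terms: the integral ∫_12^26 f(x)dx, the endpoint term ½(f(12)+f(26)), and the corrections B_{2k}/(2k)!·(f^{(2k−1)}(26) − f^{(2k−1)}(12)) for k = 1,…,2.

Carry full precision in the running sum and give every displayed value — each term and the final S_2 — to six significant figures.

S_2 ≈ 173.905

∫_12^26 x·e^(−x/40) dx evaluates to 162.701.
Boundary: ½(f(12) + f(26)) = ½(8.88982 + 13.5732) = 11.2315.
Running total after boundary: 173.933.
Correction k=1: B_{2}/2! · (f^{(1)}(26) − f^{(1)}(12)) = 1/12 · (0.182716 − 0.518573) = -0.0279881.
After k=1: 173.905.
Correction k=2: B_{4}/4! · (f^{(3)}(26) − f^{(3)}(12)) = −1/720 · (0.000766755 − 0.00125013) = 6.71356e-07.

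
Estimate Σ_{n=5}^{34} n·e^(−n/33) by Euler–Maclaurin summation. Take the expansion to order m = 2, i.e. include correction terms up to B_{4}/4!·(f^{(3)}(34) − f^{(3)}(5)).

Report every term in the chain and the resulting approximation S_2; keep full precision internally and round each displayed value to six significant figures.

S_2 ≈ 296.745

Integral: ∫_5^34 x·e^(−x/33) dx = 288.590.
Boundary: ½(f(5) + f(34)) = ½(4.29702 + 12.1346) = 8.21579.
Running total after boundary: 296.806.
k=1: B_{2}/(2)! × [f^{(1)}(34) − f^{(1)}(5)] = 1/12 × (-0.0108151 − 0.729192) = -0.0616673.
Partial sum through k=1: 296.745.
k=2: B_{4}/(4)! × [f^{(3)}(34) − f^{(3)}(5)] = −1/720 × (0.000645530 − 0.00224794) = 2.22556e-06.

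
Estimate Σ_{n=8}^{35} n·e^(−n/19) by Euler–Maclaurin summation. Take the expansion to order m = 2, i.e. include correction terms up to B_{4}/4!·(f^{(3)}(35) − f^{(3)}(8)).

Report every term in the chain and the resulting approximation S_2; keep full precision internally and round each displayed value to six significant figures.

Integral: ∫_8^35 x·e^(−x/19) dx = 174.106.
½[f(8) + f(35)] = ½[5.25084 + 5.54692] = 5.39888.
So far: 179.505.
Correction k=1: B_{2}/2! · (f^{(1)}(35) − f^{(1)}(8)) = 1/12 · (-0.133460 − 0.379995) = -0.0427879.
Running total after k=1: 179.462.
Correction k=2: B_{4}/4! · (f^{(3)}(35) − f^{(3)}(8)) = −1/720 · (0.000508330 − 0.00468894) = 5.80640e-06.

S_2 ≈ 179.463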